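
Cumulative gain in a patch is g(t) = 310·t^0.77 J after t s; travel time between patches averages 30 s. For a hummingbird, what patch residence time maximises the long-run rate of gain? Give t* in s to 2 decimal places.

100.43 s

Maximise g(t)/(T+t): set derivative to zero → g'(t)(T+t) = g(t).
g'(t) = 0.77·310·t^-0.23. Setting 0.77·310·t^-0.23 = 310·t^0.77/(30+t) gives 0.77(30+t) = t, so 0.23·t = 0.77×30.
t* = 0.77×30/0.23 = 100.4 s.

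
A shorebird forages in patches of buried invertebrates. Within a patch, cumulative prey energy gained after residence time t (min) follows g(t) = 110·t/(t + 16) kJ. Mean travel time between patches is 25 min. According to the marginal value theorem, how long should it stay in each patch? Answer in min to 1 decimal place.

By the marginal value theorem, leave when the instantaneous gain rate g'(t) equals the habitat-wide average g(t)/(T + t).
g'(t) = 110·16/(t + 16)². Setting 110·16/(t+16)² = 110t/[(t+16)(25+t)] gives 16(25+t) = t(t+16), so t² = 16×25 = 400.
t* = √400 = 20 min.

20.0 min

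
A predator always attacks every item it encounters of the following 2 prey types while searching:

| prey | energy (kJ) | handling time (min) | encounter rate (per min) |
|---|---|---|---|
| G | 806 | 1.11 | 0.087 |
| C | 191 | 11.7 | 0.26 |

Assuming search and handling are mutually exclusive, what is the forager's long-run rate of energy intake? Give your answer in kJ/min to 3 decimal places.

28.943 kJ/min

R = (0.087×806 + 0.26×191) / (1 + 0.087×1.11 + 0.26×11.7) = 119.8/4.139 = 28.94 kJ/min.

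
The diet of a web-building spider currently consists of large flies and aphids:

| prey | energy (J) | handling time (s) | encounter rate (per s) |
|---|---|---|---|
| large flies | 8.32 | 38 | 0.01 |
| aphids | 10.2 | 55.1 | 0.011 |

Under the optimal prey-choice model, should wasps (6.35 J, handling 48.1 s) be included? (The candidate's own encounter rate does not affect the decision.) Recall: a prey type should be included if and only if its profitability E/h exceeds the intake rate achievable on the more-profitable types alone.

Yes

On large flies and aphids alone, R = ΣλE/(1+Σλh) = 0.1954/1.986 = 0.09838 J/s.
wasps: E/h = 6.35/48.1 = 0.132 J/s.
Since 0.132 > R, including wasps increases the long-run rate.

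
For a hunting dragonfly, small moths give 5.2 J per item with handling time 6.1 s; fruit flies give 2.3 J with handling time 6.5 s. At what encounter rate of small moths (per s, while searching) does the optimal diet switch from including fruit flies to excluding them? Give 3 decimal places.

Drop fruit flies once their profitability E₂/h₂ falls below the rate achievable on small moths alone: E₂/h₂ = λE₁/(1 + λh₁).
Solve for λ: λE₁h₂ = E₂(1 + λh₁) → λ(E₁h₂ − E₂h₁) = E₂ → λ = E₂/(E₁h₂ − E₂h₁).
λ = 2.3/(5.2×6.5 − 2.3×6.1) = 2.3/19.77 = 0.1163 per s.

0.116 per s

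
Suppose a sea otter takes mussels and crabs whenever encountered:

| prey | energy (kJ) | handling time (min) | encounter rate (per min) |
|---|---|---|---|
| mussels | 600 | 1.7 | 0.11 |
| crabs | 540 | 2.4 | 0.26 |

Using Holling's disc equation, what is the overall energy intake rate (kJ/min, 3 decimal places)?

113.970 kJ/min

R = Σλ_iE_i / (1 + Σλ_ih_i)
Numerator: 0.11×600 + 0.26×540 = 206.4
Denominator: 1 + 0.11×1.7 + 0.26×2.4 = 1.811
R = 206.4/1.811 = 114 kJ/min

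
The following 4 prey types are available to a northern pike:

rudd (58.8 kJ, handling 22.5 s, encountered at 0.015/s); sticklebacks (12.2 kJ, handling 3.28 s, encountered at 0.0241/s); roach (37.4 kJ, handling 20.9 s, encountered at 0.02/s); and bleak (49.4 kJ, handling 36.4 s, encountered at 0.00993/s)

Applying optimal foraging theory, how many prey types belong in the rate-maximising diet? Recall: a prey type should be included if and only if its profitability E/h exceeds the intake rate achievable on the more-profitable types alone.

4

Rank by E/h (kJ/s): sticklebacks 3.72, rudd 2.61, roach 1.79, bleak 1.36. Include each in turn until the next type's E/h falls below the running intake rate.
Rate on top 1: 0.2725. rudd: 2.61 > 0.2725 → include.
Rate on top 2: 0.8302. roach: 1.79 > 0.8302 → include.
Rate on top 3: 1.049. bleak: 1.36 > 1.049 → include.
Optimal diet: sticklebacks, rudd, roach, bleak — 4 of 4 types.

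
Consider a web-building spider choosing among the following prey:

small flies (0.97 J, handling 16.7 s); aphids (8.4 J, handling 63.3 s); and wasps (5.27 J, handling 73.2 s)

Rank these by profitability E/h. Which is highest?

aphids

Profitability E/h (J/s): small flies = 0.97/16.7 = 0.0581, aphids = 8.4/63.3 = 0.133, wasps = 5.27/73.2 = 0.072.
Ranked: aphids > wasps > small flies.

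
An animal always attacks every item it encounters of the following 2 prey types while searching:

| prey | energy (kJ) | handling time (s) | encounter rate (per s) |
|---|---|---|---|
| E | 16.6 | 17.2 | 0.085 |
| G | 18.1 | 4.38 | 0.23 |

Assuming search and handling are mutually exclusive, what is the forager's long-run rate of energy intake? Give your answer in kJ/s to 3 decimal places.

Energy encountered per unit search time: 0.085×16.6 + 0.23×18.1 = 5.574 kJ/s.
Handling time per unit search time: 0.085×17.2 + 0.23×4.38 = 2.469.
Rate = 5.574/(1 + 2.469) = 1.607 kJ/s.

1.607 kJ/s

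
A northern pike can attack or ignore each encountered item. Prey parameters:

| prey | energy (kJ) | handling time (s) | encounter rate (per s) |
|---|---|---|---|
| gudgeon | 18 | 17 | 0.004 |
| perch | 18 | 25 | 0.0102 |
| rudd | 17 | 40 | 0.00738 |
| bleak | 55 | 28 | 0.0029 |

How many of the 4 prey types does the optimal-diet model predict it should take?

4

E/h in descending order: bleak 1.96, gudgeon 1.06, perch 0.72, rudd 0.425 kJ/s. The optimal diet is the largest prefix of this list for which every included type satisfies E_i/h_i > R on the types above it.
Rate on top 1: 0.1475. gudgeon: 1.06 > 0.1475 → include.
Rate on top 2: 0.2014. perch: 0.72 > 0.2014 → include.
Rate on top 3: 0.2956. rudd: 0.425 > 0.2956 → include.
Optimal diet: bleak, gudgeon, perch, rudd — 4 of 4 types.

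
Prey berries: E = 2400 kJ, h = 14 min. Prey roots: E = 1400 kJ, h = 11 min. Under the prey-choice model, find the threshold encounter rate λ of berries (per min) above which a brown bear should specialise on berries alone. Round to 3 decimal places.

0.206 per min

Drop roots once their profitability E₂/h₂ falls below the rate achievable on berries alone: E₂/h₂ = λE₁/(1 + λh₁).
Solve for λ: λE₁h₂ = E₂(1 + λh₁) → λ(E₁h₂ − E₂h₁) = E₂ → λ = E₂/(E₁h₂ − E₂h₁).
λ = 1400/(2400×11 − 1400×14) = 1400/6800 = 0.2059 per min.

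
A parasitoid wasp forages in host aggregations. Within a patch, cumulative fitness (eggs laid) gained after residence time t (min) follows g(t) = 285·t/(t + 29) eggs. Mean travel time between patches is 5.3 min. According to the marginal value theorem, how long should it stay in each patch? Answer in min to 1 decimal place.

Optimal t* satisfies g'(t*) = g(t*)/(T + t*).
g'(t) = 285·29/(t + 29)². Setting 285·29/(t+29)² = 285t/[(t+29)(5.3+t)] gives 29(5.3+t) = t(t+29), so t² = 29×5.3 = 153.7.
t* = √153.7 = 12.4 min.

12.4 min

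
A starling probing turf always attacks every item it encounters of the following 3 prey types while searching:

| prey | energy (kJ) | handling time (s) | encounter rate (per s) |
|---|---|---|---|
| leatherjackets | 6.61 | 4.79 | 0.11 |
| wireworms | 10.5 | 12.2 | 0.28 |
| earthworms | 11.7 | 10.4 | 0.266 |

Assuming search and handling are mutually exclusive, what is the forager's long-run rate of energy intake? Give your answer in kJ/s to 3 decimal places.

R = Σλ_iE_i / (1 + Σλ_ih_i)
Numerator: 0.11×6.61 + 0.28×10.5 + 0.266×11.7 = 6.779
Denominator: 1 + 0.11×4.79 + 0.28×12.2 + 0.266×10.4 = 7.709
R = 6.779/7.709 = 0.8794 kJ/s

0.879 kJ/s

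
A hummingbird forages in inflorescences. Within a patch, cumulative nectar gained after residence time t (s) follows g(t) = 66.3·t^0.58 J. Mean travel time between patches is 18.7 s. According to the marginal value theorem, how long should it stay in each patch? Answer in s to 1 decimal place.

25.8 s

By the marginal value theorem, leave when the instantaneous gain rate g'(t) equals the habitat-wide average g(t)/(T + t).
g'(t) = 0.58·66.3·t^-0.42. Setting 0.58·66.3·t^-0.42 = 66.3·t^0.58/(18.7+t) gives 0.58(18.7+t) = t, so 0.42·t = 0.58×18.7.
t* = 0.58×18.7/0.42 = 25.82 s.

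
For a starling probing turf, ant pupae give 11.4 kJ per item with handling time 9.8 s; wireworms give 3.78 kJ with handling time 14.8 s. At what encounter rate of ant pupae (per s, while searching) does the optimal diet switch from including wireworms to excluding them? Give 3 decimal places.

At the threshold, the rate on ant pupae alone equals the profitability of wireworms: λ·11.4/(1 + λ·9.8) = 3.78/14.8 = 0.2554.
Rearranging, λ(11.4 − 0.2554×9.8) = 0.2554, so λ = 0.2554/8.897 = 0.02871 per s.

0.029 per s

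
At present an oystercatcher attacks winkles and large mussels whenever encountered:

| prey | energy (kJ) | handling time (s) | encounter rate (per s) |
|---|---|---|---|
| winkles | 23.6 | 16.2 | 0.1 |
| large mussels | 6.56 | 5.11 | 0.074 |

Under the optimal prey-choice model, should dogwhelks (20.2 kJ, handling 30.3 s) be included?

No

On winkles and large mussels alone, R = ΣλE/(1+Σλh) = 2.845/2.998 = 0.9491 kJ/s.
Profitability of dogwhelks: 20.2/30.3 = 0.6667 kJ/s.
0.6667 < 0.9491, so adding dogwhelks would lower the average — exclude it.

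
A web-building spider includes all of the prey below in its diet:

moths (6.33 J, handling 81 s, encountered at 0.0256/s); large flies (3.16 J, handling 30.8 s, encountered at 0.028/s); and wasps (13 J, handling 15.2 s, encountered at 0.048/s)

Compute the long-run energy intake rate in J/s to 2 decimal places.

0.19 J/s

Energy encountered per unit search time: 0.0256×6.33 + 0.028×3.16 + 0.048×13 = 0.8745 J/s.
Handling time per unit search time: 0.0256×81 + 0.028×30.8 + 0.048×15.2 = 3.666.
Rate = 0.8745/(1 + 3.666) = 0.1874 J/s.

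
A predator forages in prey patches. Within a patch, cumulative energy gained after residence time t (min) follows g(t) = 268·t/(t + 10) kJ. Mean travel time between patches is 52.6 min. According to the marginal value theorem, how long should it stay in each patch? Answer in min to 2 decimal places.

Maximise g(t)/(T+t): set derivative to zero → g'(t)(T+t) = g(t).
g'(t) = 268·10/(t + 10)². Setting 268·10/(t+10)² = 268t/[(t+10)(52.6+t)] gives 10(52.6+t) = t(t+10), so t² = 10×52.6 = 526.
t* = √526 = 22.93 min.

22.93 min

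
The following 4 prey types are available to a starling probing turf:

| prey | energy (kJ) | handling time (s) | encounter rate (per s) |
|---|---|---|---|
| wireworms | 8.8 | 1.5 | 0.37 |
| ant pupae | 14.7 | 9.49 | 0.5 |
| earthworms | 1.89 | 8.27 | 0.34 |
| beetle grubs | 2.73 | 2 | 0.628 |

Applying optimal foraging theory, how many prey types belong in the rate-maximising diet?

Rank by E/h (kJ/s): wireworms 5.87, ant pupae 1.55, beetle grubs 1.36, earthworms 0.229. Include each in turn until the next type's E/h falls below the running intake rate.
Rate on top 1: 2.094. ant pupae: 1.55 < 2.094 → exclude; stop.
Optimal diet: wireworms — 1 of 4 types.

1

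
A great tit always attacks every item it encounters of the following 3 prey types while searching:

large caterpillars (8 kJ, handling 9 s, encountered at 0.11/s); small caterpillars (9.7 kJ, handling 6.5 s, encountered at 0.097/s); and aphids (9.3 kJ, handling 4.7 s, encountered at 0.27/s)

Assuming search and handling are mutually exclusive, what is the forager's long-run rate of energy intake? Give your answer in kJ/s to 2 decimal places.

1.11 kJ/s

R = Σλ_iE_i / (1 + Σλ_ih_i)
Numerator: 0.11×8 + 0.097×9.7 + 0.27×9.3 = 4.332
Denominator: 1 + 0.11×9 + 0.097×6.5 + 0.27×4.7 = 3.889
R = 4.332/3.889 = 1.114 kJ/s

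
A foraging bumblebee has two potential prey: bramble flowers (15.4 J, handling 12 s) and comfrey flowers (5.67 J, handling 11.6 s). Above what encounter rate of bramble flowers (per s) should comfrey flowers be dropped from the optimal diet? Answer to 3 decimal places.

At the threshold, the rate on bramble flowers alone equals the profitability of comfrey flowers: λ·15.4/(1 + λ·12) = 5.67/11.6 = 0.4888.
Rearranging, λ(15.4 − 0.4888×12) = 0.4888, so λ = 0.4888/9.534 = 0.05127 per s.

0.051 per s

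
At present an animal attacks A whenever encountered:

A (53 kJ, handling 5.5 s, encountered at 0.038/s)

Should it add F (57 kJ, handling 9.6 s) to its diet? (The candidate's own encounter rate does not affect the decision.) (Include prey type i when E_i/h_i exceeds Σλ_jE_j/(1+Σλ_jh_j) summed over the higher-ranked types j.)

On A alone, R = ΣλE/(1+Σλh) = 2.014/1.209 = 1.666 kJ/s.
F: E/h = 57/9.6 = 5.938 kJ/s.
5.938 > 1.666, so adding F raises the average — include it.

Yes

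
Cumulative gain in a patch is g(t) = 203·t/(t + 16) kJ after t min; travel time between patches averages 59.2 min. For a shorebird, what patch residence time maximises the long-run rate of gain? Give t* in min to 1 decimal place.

30.8 min

Optimal t* satisfies g'(t*) = g(t*)/(T + t*).
g'(t) = 203·16/(t + 16)². Setting 203·16/(t+16)² = 203t/[(t+16)(59.2+t)] gives 16(59.2+t) = t(t+16), so t² = 16×59.2 = 947.2.
t* = √947.2 = 30.78 min.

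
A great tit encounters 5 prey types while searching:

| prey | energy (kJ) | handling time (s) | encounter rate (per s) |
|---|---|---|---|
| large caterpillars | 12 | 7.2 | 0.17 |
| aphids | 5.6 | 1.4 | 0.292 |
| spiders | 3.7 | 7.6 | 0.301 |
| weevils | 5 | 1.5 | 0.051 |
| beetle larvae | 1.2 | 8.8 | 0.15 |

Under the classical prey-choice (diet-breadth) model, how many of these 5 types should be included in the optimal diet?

3

Profitabilities (E/h, kJ/s): aphids 4, weevils 3.33, large caterpillars 1.67, spiders 0.487, beetle larvae 0.136. Add prey in this order while the next type's profitability exceeds the intake rate on those already taken.
Rate on top 1: 1.161. weevils: 3.33 > 1.161 → include.
Rate on top 2: 1.273. large caterpillars: 1.67 > 1.273 → include.
Rate on top 3: 1.451. spiders: 0.487 < 1.451 → exclude; stop.
Optimal diet: aphids, weevils, large caterpillars — 3 of 5 types.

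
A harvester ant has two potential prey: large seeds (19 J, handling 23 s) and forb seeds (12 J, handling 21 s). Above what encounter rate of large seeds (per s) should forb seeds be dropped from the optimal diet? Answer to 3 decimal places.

0.098 per s

The zero-one rule: include forb seeds iff E₂/h₂ > λE₁/(1+λh₁). Equality gives the switch point.
λE₁h₂ = E₂ + λE₂h₁ ⇒ λ = E₂/(E₁h₂ − E₂h₁) = 12/(399 − 276) = 0.09756 per s.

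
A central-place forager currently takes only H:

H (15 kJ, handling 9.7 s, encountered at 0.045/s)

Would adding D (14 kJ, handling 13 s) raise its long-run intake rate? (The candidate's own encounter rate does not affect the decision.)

Yes

On H alone, R = ΣλE/(1+Σλh) = 0.675/1.436 = 0.4699 kJ/s.
D: E/h = 14/13 = 1.077 kJ/s.
Since 1.077 > R, including D increases the long-run rate.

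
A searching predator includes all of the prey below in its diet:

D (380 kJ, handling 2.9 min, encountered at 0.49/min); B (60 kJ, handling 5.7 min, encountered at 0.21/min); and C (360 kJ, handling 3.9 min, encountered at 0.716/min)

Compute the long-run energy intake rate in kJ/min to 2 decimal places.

71.22 kJ/min

R = Σλ_iE_i / (1 + Σλ_ih_i)
Numerator: 0.49×380 + 0.21×60 + 0.716×360 = 456.6
Denominator: 1 + 0.49×2.9 + 0.21×5.7 + 0.716×3.9 = 6.41
R = 456.6/6.41 = 71.22 kJ/min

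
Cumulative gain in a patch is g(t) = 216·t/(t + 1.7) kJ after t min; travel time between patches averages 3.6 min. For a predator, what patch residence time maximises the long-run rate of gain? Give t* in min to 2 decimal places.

2.47 min

Optimal t* satisfies g'(t*) = g(t*)/(T + t*).
g'(t) = 216·1.7/(t + 1.7)². Setting 216·1.7/(t+1.7)² = 216t/[(t+1.7)(3.6+t)] gives 1.7(3.6+t) = t(t+1.7), so t² = 1.7×3.6 = 6.12.
t* = √6.12 = 2.474 min.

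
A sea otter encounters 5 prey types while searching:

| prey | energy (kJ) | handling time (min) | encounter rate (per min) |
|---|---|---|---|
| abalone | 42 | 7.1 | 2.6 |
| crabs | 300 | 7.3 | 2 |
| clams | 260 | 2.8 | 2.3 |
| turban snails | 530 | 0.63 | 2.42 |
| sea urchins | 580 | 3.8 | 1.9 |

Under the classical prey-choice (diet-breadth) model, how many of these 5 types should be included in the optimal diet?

Rank by E/h (kJ/min): turban snails 841, sea urchins 153, clams 92.9, crabs 41.1, abalone 5.92. Include each in turn until the next type's E/h falls below the running intake rate.
Rate on top 1: 508. sea urchins: 153 < 508 → exclude; stop.
Optimal diet: turban snails — 1 of 5 types.

1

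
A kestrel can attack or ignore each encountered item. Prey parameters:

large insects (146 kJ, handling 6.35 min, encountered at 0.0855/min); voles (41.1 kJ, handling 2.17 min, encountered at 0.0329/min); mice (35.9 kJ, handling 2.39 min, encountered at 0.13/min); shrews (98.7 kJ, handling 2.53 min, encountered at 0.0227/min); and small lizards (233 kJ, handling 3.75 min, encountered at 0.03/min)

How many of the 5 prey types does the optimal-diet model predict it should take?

E/h in descending order: small lizards 62.1, shrews 39, large insects 23, voles 18.9, mice 15 kJ/min. The optimal diet is the largest prefix of this list for which every included type satisfies E_i/h_i > R on the types above it.
Rate on top 1: 6.283. shrews: 39 > 6.283 → include.
Rate on top 2: 7.89. large insects: 23 > 7.89 → include.
Rate on top 3: 12.68. voles: 18.9 > 12.68 → include.
Rate on top 4: 12.93. mice: 15 > 12.93 → include.
Optimal diet: small lizards, shrews, large insects, voles, mice — 5 of 5 types.

5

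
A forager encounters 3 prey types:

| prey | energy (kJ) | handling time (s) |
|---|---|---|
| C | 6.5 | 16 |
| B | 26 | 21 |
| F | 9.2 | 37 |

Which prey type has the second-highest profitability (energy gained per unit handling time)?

In descending order of E/h:
B: 26/21 = 1.24 kJ/s
C: 6.5/16 = 0.406 kJ/s
F: 9.2/37 = 0.249 kJ/s

C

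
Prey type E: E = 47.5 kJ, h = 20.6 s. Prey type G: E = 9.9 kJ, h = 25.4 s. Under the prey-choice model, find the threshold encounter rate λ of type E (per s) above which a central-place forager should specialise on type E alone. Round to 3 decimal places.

0.010 per s

At the threshold, the rate on type E alone equals the profitability of type G: λ·47.5/(1 + λ·20.6) = 9.9/25.4 = 0.3898.
Rearranging, λ(47.5 − 0.3898×20.6) = 0.3898, so λ = 0.3898/39.47 = 0.009875 per s.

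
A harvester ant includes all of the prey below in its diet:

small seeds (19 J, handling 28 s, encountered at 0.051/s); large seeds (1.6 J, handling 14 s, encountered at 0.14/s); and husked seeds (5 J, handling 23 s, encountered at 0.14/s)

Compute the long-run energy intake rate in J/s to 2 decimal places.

R = (0.051×19 + 0.14×1.6 + 0.14×5) / (1 + 0.051×28 + 0.14×14 + 0.14×23) = 1.893/7.608 = 0.2488 J/s.

0.25 J/s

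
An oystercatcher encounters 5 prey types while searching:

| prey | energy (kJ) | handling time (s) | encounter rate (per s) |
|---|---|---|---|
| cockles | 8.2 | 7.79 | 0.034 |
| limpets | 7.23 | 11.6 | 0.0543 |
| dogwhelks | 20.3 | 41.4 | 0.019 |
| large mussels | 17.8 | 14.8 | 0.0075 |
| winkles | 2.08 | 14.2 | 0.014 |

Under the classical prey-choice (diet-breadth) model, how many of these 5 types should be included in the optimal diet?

E/h in descending order: large mussels 1.2, cockles 1.05, limpets 0.623, dogwhelks 0.49, winkles 0.146 kJ/s. The optimal diet is the largest prefix of this list for which every included type satisfies E_i/h_i > R on the types above it.
Rate on top 1: 0.1202. cockles: 1.05 > 0.1202 → include.
Rate on top 2: 0.2997. limpets: 0.623 > 0.2997 → include.
Rate on top 3: 0.4013. dogwhelks: 0.49 > 0.4013 → include.
Rate on top 4: 0.4264. winkles: 0.146 < 0.4264 → exclude; stop.
Optimal diet: large mussels, cockles, limpets, dogwhelks — 4 of 5 types.

4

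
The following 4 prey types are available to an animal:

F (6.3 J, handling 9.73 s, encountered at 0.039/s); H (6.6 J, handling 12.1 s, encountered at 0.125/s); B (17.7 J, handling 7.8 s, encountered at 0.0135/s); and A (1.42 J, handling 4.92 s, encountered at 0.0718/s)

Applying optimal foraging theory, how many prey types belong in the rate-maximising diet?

Profitabilities (E/h, J/s): B 2.27, F 0.647, H 0.545, A 0.289. Add prey in this order while the next type's profitability exceeds the intake rate on those already taken.
Rate on top 1: 0.2162. F: 0.647 > 0.2162 → include.
Rate on top 2: 0.3264. H: 0.545 > 0.3264 → include.
Rate on top 3: 0.4369. A: 0.289 < 0.4369 → exclude; stop.
Optimal diet: B, F, H — 3 of 4 types.

3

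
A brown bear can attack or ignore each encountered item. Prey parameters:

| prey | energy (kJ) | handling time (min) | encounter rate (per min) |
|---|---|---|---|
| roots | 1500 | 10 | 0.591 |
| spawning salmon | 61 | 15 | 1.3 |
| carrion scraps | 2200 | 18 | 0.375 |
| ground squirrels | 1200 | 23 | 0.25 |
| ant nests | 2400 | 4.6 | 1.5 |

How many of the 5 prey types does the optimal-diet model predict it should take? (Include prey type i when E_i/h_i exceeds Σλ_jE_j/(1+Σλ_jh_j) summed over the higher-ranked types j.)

1

Profitabilities (E/h, kJ/min): ant nests 522, roots 150, carrion scraps 122, ground squirrels 52.2, spawning salmon 4.07. Add prey in this order while the next type's profitability exceeds the intake rate on those already taken.
Rate on top 1: 455.7. roots: 150 < 455.7 → exclude; stop.
Optimal diet: ant nests — 1 of 5 types.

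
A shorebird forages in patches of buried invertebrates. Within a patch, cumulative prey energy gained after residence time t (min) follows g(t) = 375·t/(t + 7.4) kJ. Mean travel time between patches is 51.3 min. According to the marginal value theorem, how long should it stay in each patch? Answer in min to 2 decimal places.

Optimal t* satisfies g'(t*) = g(t*)/(T + t*).
g'(t) = 375·7.4/(t + 7.4)². Setting 375·7.4/(t+7.4)² = 375t/[(t+7.4)(51.3+t)] gives 7.4(51.3+t) = t(t+7.4), so t² = 7.4×51.3 = 379.6.
t* = √379.6 = 19.48 min.

19.48 min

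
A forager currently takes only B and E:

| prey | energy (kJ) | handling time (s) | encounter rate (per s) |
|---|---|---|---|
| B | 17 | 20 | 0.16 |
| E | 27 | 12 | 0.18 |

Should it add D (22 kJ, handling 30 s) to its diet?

No

Current rate: (0.16×17 + 0.18×27)/(1 + 0.16×20 + 0.18×12) = 1.192 kJ/s.
D: E/h = 22/30 = 0.7333 kJ/s.
Since 0.7333 < R, time spent handling D is better spent searching.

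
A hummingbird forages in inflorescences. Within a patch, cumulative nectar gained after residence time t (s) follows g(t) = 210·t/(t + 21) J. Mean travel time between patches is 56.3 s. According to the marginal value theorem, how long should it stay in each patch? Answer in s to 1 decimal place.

34.4 s

Optimal t* satisfies g'(t*) = g(t*)/(T + t*).
g'(t) = 210·21/(t + 21)². Setting 210·21/(t+21)² = 210t/[(t+21)(56.3+t)] gives 21(56.3+t) = t(t+21), so t² = 21×56.3 = 1182.
t* = √1182 = 34.38 s.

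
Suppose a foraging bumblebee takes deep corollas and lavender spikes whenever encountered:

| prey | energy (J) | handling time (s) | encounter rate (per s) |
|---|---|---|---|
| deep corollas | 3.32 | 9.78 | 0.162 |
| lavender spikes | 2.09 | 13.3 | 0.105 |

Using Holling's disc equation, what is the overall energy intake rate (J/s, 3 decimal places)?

R = Σλ_iE_i / (1 + Σλ_ih_i)
Numerator: 0.162×3.32 + 0.105×2.09 = 0.7573
Denominator: 1 + 0.162×9.78 + 0.105×13.3 = 3.981
R = 0.7573/3.981 = 0.1902 J/s

0.190 J/s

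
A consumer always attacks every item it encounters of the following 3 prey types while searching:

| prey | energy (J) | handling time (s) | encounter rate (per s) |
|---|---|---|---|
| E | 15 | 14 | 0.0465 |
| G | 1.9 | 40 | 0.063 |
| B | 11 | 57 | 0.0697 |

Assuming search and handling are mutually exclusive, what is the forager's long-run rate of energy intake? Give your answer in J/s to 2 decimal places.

R = (0.0465×15 + 0.063×1.9 + 0.0697×11) / (1 + 0.0465×14 + 0.063×40 + 0.0697×57) = 1.584/8.144 = 0.1945 J/s.

0.19 J/s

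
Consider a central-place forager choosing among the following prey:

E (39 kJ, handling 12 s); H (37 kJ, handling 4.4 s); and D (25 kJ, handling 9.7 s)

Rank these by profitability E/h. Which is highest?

In descending order of E/h:
H: 37/4.4 = 8.41 kJ/s
E: 39/12 = 3.25 kJ/s
D: 25/9.7 = 2.58 kJ/s

H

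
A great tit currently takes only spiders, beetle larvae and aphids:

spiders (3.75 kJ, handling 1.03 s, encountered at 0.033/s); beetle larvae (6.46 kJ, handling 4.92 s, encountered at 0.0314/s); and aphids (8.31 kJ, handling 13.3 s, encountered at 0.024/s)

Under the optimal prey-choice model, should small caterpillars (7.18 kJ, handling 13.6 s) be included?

On spiders, beetle larvae and aphids alone, R = ΣλE/(1+Σλh) = 0.526/1.508 = 0.3489 kJ/s.
small caterpillars: E/h = 7.18/13.6 = 0.5279 kJ/s.
0.5279 > 0.3489, so adding small caterpillars raises the average — include it.

Yes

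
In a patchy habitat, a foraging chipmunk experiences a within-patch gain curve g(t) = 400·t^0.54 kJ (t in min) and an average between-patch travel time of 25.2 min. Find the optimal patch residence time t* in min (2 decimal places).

Optimal t* satisfies g'(t*) = g(t*)/(T + t*).
g'(t) = 0.54·400·t^-0.46. Setting 0.54·400·t^-0.46 = 400·t^0.54/(25.2+t) gives 0.54(25.2+t) = t, so 0.46·t = 0.54×25.2.
t* = 0.54×25.2/0.46 = 29.58 min.

29.58 min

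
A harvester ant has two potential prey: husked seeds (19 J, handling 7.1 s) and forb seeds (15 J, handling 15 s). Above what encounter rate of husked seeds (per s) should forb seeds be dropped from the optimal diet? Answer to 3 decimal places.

0.084 per s

Drop forb seeds once their profitability E₂/h₂ falls below the rate achievable on husked seeds alone: E₂/h₂ = λE₁/(1 + λh₁).
Solve for λ: λE₁h₂ = E₂(1 + λh₁) → λ(E₁h₂ − E₂h₁) = E₂ → λ = E₂/(E₁h₂ − E₂h₁).
λ = 15/(19×15 − 15×7.1) = 15/178.5 = 0.08403 per s.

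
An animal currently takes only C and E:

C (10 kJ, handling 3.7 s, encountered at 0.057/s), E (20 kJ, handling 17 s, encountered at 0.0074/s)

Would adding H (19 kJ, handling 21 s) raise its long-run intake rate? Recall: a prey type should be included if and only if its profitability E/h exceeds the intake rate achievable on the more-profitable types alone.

Yes

On C and E alone, R = ΣλE/(1+Σλh) = 0.718/1.337 = 0.5371 kJ/s.
Profitability of H: 19/21 = 0.9048 kJ/s.
0.9048 > 0.5371, so adding H raises the average — include it.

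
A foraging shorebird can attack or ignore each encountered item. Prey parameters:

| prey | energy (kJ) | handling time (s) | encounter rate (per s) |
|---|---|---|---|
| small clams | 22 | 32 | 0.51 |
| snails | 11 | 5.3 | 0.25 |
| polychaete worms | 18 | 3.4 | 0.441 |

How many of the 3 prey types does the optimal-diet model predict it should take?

1

Rank by E/h (kJ/s): polychaete worms 5.29, snails 2.08, small clams 0.688. Include each in turn until the next type's E/h falls below the running intake rate.
Rate on top 1: 3.176. snails: 2.08 < 3.176 → exclude; stop.
Optimal diet: polychaete worms — 1 of 3 types.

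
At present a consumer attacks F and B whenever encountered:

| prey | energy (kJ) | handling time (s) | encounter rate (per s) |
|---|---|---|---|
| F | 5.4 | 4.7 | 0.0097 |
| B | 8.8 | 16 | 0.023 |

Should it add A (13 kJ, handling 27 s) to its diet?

Yes

Current rate: (0.0097×5.4 + 0.023×8.8)/(1 + 0.0097×4.7 + 0.023×16) = 0.1802 kJ/s.
Profitability of A: 13/27 = 0.4815 kJ/s.
Since 0.4815 > R, including A increases the long-run rate.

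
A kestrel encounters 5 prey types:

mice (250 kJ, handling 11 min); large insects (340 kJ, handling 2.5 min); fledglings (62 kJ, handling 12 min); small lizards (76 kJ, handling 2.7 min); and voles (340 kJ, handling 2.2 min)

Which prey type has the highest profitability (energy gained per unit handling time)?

Profitability E/h (kJ/min): mice = 250/11 = 22.7, large insects = 340/2.5 = 136, fledglings = 62/12 = 5.17, small lizards = 76/2.7 = 28.1, voles = 340/2.2 = 155.
Ranked: voles > large insects > small lizards > mice > fledglings.

voles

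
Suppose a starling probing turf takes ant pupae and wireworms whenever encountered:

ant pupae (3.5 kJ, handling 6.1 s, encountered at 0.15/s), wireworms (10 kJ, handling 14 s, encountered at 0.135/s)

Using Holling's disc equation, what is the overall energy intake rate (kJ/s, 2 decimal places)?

R = Σλ_iE_i / (1 + Σλ_ih_i)
Numerator: 0.15×3.5 + 0.135×10 = 1.875
Denominator: 1 + 0.15×6.1 + 0.135×14 = 3.805
R = 1.875/3.805 = 0.4928 kJ/s

0.49 kJ/s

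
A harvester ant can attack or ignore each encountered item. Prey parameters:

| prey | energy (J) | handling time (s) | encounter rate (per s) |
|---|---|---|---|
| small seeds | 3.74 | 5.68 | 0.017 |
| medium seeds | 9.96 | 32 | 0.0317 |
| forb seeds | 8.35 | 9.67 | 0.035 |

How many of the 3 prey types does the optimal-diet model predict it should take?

Rank by E/h (J/s): forb seeds 0.863, small seeds 0.658, medium seeds 0.311. Include each in turn until the next type's E/h falls below the running intake rate.
Rate on top 1: 0.2183. small seeds: 0.658 > 0.2183 → include.
Rate on top 2: 0.248. medium seeds: 0.311 > 0.248 → include.
Optimal diet: forb seeds, small seeds, medium seeds — 3 of 3 types.

3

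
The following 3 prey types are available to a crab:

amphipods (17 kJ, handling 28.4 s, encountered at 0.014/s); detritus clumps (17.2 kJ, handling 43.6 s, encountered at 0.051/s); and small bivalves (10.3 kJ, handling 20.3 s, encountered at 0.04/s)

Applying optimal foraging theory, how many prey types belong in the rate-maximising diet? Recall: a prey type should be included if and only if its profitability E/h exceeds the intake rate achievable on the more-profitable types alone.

3

Profitabilities (E/h, kJ/s): amphipods 0.599, small bivalves 0.507, detritus clumps 0.394. Add prey in this order while the next type's profitability exceeds the intake rate on those already taken.
Rate on top 1: 0.1703. small bivalves: 0.507 > 0.1703 → include.
Rate on top 2: 0.2942. detritus clumps: 0.394 > 0.2942 → include.
Optimal diet: amphipods, small bivalves, detritus clumps — 3 of 3 types.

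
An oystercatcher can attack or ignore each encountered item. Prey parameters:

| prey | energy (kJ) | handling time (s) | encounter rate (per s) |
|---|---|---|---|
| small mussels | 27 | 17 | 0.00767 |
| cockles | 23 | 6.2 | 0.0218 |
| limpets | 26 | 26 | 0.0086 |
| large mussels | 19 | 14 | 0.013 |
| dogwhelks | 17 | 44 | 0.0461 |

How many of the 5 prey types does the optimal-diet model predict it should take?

4

Rank by E/h (kJ/s): cockles 3.71, small mussels 1.59, large mussels 1.36, limpets 1, dogwhelks 0.386. Include each in turn until the next type's E/h falls below the running intake rate.
Rate on top 1: 0.4417. small mussels: 1.59 > 0.4417 → include.
Rate on top 2: 0.5598. large mussels: 1.36 > 0.5598 → include.
Rate on top 3: 0.6601. limpets: 1 > 0.6601 → include.
Rate on top 4: 0.7056. dogwhelks: 0.386 < 0.7056 → exclude; stop.
Optimal diet: cockles, small mussels, large mussels, limpets — 4 of 5 types.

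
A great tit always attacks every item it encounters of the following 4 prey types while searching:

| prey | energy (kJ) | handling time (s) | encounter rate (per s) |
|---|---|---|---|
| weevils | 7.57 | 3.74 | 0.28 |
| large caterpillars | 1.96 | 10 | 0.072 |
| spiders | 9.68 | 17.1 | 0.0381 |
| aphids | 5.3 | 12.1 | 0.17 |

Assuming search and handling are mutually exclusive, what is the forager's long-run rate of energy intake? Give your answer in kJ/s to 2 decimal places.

Energy encountered per unit search time: 0.28×7.57 + 0.072×1.96 + 0.0381×9.68 + 0.17×5.3 = 3.531 kJ/s.
Handling time per unit search time: 0.28×3.74 + 0.072×10 + 0.0381×17.1 + 0.17×12.1 = 4.476.
Rate = 3.531/(1 + 4.476) = 0.6448 kJ/s.

0.64 kJ/s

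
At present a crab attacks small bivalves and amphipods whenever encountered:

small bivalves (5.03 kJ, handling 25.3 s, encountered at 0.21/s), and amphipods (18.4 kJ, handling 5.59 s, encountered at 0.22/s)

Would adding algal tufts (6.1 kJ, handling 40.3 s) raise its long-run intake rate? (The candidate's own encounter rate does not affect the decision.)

No

Intake rate on the current diet: R = (0.21×5.03 + 0.22×18.4) / (1 + 0.21×25.3 + 0.22×5.59) = 5.104/7.543 = 0.6767 kJ/s.
Profitability of algal tufts: 6.1/40.3 = 0.1514 kJ/s.
Since 0.1514 < R, time spent handling algal tufts is better spent searching.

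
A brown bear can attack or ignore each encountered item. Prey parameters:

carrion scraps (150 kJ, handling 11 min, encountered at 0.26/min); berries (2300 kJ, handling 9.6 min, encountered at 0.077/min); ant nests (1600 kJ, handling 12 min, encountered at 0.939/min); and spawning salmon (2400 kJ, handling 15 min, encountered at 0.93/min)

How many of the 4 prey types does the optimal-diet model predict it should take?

Profitabilities (E/h, kJ/min): berries 240, spawning salmon 160, ant nests 133, carrion scraps 13.6. Add prey in this order while the next type's profitability exceeds the intake rate on those already taken.
Rate on top 1: 101.8. spawning salmon: 160 > 101.8 → include.
Rate on top 2: 153.6. ant nests: 133 < 153.6 → exclude; stop.
Optimal diet: berries, spawning salmon — 2 of 4 types.

2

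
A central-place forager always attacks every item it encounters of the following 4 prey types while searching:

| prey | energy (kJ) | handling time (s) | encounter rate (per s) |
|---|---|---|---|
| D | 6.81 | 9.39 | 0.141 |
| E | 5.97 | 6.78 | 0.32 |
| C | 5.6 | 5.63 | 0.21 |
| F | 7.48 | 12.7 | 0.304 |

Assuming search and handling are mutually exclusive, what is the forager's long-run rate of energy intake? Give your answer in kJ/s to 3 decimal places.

0.663 kJ/s

R = (0.141×6.81 + 0.32×5.97 + 0.21×5.6 + 0.304×7.48) / (1 + 0.141×9.39 + 0.32×6.78 + 0.21×5.63 + 0.304×12.7) = 6.321/9.537 = 0.6628 kJ/s.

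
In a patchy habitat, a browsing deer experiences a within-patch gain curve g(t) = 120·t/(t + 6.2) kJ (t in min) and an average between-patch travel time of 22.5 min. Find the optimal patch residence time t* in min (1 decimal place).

Maximise g(t)/(T+t): set derivative to zero → g'(t)(T+t) = g(t).
g'(t) = 120·6.2/(t + 6.2)². Setting 120·6.2/(t+6.2)² = 120t/[(t+6.2)(22.5+t)] gives 6.2(22.5+t) = t(t+6.2), so t² = 6.2×22.5 = 139.5.
t* = √139.5 = 11.81 min.

11.8 min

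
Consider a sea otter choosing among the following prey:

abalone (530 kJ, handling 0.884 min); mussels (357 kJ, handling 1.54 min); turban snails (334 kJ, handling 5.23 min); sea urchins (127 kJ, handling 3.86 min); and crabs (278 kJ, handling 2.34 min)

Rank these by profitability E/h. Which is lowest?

In descending order of E/h:
abalone: 530/0.884 = 600 kJ/min
mussels: 357/1.54 = 232 kJ/min
crabs: 278/2.34 = 119 kJ/min
turban snails: 334/5.23 = 63.9 kJ/min
sea urchins: 127/3.86 = 32.9 kJ/min

sea urchins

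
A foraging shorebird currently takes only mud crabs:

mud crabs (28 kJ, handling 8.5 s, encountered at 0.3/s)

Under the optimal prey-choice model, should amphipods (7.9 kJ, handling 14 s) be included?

No

Intake rate on the current diet: R = (0.3×28) / (1 + 0.3×8.5) = 8.4/3.55 = 2.366 kJ/s.
amphipods: E/h = 7.9/14 = 0.5643 kJ/s.
0.5643 < 2.366, so adding amphipods would lower the average — exclude it.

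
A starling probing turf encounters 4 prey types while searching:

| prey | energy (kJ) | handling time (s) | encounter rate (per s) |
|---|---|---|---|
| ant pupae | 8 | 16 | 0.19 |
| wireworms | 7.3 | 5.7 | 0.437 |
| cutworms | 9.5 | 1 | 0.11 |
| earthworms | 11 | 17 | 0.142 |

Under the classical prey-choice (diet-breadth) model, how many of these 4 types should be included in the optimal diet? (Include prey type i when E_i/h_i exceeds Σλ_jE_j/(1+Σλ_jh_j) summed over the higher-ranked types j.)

2

E/h in descending order: cutworms 9.5, wireworms 1.28, earthworms 0.647, ant pupae 0.5 kJ/s. The optimal diet is the largest prefix of this list for which every included type satisfies E_i/h_i > R on the types above it.
Rate on top 1: 0.9414. wireworms: 1.28 > 0.9414 → include.
Rate on top 2: 1.176. earthworms: 0.647 < 1.176 → exclude; stop.
Optimal diet: cutworms, wireworms — 2 of 4 types.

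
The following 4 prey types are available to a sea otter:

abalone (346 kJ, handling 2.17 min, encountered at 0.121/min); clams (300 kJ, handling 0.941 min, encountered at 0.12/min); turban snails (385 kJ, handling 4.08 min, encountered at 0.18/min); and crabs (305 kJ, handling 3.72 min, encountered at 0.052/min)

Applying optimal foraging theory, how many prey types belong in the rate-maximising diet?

4

Rank by E/h (kJ/min): clams 319, abalone 159, turban snails 94.4, crabs 82. Include each in turn until the next type's E/h falls below the running intake rate.
Rate on top 1: 32.35. abalone: 159 > 32.35 → include.
Rate on top 2: 56.61. turban snails: 94.4 > 56.61 → include.
Rate on top 3: 69.75. crabs: 82 > 69.75 → include.
Optimal diet: clams, abalone, turban snails, crabs — 4 of 4 types.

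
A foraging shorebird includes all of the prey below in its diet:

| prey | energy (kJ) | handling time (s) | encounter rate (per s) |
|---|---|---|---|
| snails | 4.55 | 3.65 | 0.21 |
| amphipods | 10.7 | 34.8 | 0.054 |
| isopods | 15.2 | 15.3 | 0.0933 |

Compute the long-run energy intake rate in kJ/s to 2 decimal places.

0.58 kJ/s

R = Σλ_iE_i / (1 + Σλ_ih_i)
Numerator: 0.21×4.55 + 0.054×10.7 + 0.0933×15.2 = 2.951
Denominator: 1 + 0.21×3.65 + 0.054×34.8 + 0.0933×15.3 = 5.073
R = 2.951/5.073 = 0.5818 kJ/s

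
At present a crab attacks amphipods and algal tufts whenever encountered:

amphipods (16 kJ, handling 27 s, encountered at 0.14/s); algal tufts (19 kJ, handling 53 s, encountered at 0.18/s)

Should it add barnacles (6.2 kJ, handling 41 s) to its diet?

Current rate: (0.14×16 + 0.18×19)/(1 + 0.14×27 + 0.18×53) = 0.3953 kJ/s.
Profitability of barnacles: 6.2/41 = 0.1512 kJ/s.
Since 0.1512 < R, time spent handling barnacles is better spent searching.

No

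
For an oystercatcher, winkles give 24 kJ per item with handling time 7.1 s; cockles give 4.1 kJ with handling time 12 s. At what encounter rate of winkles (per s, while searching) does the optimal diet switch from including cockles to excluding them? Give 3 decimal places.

0.016 per s

The zero-one rule: include cockles iff E₂/h₂ > λE₁/(1+λh₁). Equality gives the switch point.
λE₁h₂ = E₂ + λE₂h₁ ⇒ λ = E₂/(E₁h₂ − E₂h₁) = 4.1/(288 − 29.11) = 0.01584 per s.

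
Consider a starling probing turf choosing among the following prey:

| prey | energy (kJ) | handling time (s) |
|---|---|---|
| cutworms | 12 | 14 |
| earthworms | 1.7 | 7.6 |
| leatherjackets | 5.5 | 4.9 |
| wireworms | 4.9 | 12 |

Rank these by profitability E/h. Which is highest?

leatherjackets

In descending order of E/h:
leatherjackets: 5.5/4.9 = 1.12 kJ/s
cutworms: 12/14 = 0.857 kJ/s
wireworms: 4.9/12 = 0.408 kJ/s
earthworms: 1.7/7.6 = 0.224 kJ/s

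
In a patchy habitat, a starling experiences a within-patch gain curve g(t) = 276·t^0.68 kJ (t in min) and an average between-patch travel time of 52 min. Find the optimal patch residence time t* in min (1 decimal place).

110.5 min

By the marginal value theorem, leave when the instantaneous gain rate g'(t) equals the habitat-wide average g(t)/(T + t).
g'(t) = 0.68·276·t^-0.32. Setting 0.68·276·t^-0.32 = 276·t^0.68/(52+t) gives 0.68(52+t) = t, so 0.32·t = 0.68×52.
t* = 0.68×52/0.32 = 110.5 min.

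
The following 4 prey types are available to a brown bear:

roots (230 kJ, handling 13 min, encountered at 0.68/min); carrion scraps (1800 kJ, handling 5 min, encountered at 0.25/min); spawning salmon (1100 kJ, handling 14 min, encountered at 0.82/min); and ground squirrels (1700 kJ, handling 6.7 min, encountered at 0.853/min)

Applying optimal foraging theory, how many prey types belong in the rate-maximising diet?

2

E/h in descending order: carrion scraps 360, ground squirrels 254, spawning salmon 78.6, roots 17.7 kJ/min. The optimal diet is the largest prefix of this list for which every included type satisfies E_i/h_i > R on the types above it.
Rate on top 1: 200. ground squirrels: 254 > 200 → include.
Rate on top 2: 238.6. spawning salmon: 78.6 < 238.6 → exclude; stop.
Optimal diet: carrion scraps, ground squirrels — 2 of 4 types.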